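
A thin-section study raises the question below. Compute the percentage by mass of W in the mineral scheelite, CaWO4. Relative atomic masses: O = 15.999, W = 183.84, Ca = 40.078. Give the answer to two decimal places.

Molar mass of CaWO4: 1*40.078 + 1*183.84 + 4*15.999 = 287.914 g/mol.
Mass of W per formula unit: 1 × 183.84 = 183.840 g.
Weight fraction W = 183.840 / 287.914 = 0.6385.

63.85 wt%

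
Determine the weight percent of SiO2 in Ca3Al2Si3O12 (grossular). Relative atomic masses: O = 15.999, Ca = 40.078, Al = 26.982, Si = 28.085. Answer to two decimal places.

Molar mass of Ca3Al2Si3O12 = 3×40.078 + 2×26.982 + 3×28.085 + 12×15.999 = 450.441 g/mol.
Each formula unit contains 3 Si, equivalent to 3/1 = 3.0000 mol SiO2.
M(SiO2) = 1×28.085 + 2×15.999 = 60.083 g/mol.
Mass of SiO2 per formula unit = 3.0000 × 60.083 = 180.249 g.
SiO2 wt% = 180.249 / 450.441 × 100 = 40.02%.

40.02 wt%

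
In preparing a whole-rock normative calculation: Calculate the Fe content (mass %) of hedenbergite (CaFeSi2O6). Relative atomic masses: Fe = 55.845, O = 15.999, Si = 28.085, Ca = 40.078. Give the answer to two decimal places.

22.51 mass %

Molar mass of CaFeSi2O6: 1·40.078 + 1·55.845 + 2·28.085 + 6·15.999 = 248.087 g/mol.
Mass of Fe per formula unit: 1 × 55.845 = 55.845 g.
Weight fraction Fe = 55.845 / 248.087 = 0.2251.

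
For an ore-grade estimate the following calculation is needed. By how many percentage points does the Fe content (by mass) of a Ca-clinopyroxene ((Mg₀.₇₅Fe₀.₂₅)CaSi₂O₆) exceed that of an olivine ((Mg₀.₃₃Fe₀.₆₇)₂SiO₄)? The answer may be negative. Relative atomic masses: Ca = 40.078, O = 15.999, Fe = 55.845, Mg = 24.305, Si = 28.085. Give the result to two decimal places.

-34.68 percentage points

M((Mg₀.₇₅Fe₀.₂₅)CaSi₂O₆) = 224.432 g/mol, so wt% Fe = 13.961/224.432 × 100 = 6.22%.
M((Mg₀.₃₃Fe₀.₆₇)₂SiO₄) = 182.955 g/mol, so wt% Fe = 74.832/182.955 × 100 = 40.90%.
6.22 − 40.90 = -34.68 pp.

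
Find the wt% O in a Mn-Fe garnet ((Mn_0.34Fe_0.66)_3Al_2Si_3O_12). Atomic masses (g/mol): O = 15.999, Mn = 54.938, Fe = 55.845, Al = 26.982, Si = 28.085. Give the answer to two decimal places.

M((Mn_0.34Fe_0.66)_3Al_2Si_3O_12) = 496.817 g/mol.
O contributes 12 × 15.999 = 191.988 g per mole.
191.988/496.817 = 0.3864 → 38.64%.

38.64 wt%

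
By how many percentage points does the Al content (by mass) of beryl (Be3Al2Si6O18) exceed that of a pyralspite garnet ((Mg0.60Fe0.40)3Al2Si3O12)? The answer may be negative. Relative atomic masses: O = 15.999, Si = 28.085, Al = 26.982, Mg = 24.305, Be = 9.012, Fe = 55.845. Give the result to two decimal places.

Al in Be3Al2Si6O18: molar mass 537.492 g/mol; 2×26.982 = 53.964 g → 10.04 wt%.
Al in (Mg0.60Fe0.40)3Al2Si3O12: molar mass 440.970 g/mol; 2×26.982 = 53.964 g → 12.24 wt%.
Difference = 10.04 − 12.24 = -2.20 percentage points.

-2.20 percentage points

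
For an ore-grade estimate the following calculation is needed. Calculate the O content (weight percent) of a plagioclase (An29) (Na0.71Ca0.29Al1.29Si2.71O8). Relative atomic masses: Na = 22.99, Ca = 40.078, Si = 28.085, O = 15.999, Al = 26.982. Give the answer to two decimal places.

Molar mass of Na0.71Ca0.29Al1.29Si2.71O8: 0.71·22.99 + 0.29·40.078 + 1.29·26.982 + 2.71·28.085 + 8·15.999 = 266.855 g/mol.
Mass of O per formula unit: 8 × 15.999 = 127.992 g.
Weight fraction O = 127.992 / 266.855 = 0.4796.

47.96 weight percent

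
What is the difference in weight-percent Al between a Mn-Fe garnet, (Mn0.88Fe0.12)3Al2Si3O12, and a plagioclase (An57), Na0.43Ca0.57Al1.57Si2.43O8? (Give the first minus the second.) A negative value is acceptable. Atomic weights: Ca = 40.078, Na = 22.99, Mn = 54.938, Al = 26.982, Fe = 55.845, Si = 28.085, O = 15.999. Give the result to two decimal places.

-4.72 percentage points

First mineral: 53.964 g Al in 495.348 g formula = 10.89 wt% Al.
Second mineral: 42.362 g Al in 271.330 g formula = 15.61 wt% Al.
10.89% − 15.61% gives a difference of -4.72 percentage points.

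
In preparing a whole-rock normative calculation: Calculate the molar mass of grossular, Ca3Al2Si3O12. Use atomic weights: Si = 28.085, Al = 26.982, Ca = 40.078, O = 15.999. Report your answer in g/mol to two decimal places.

Ca: 3 × 40.078 = 120.2340
Al: 2 × 26.982 = 53.9640
Si: 3 × 28.085 = 84.2550
O: 12 × 15.999 = 191.9880
Summing the contributions gives the formula mass.

450.44 g/mol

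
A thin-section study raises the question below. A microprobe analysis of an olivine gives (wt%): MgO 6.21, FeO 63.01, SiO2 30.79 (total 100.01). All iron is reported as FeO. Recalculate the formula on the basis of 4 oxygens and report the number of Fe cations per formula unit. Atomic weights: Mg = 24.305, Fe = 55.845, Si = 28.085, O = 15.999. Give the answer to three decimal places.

1.706 Fe apfu

MgO (M=40.304): mol = 0.15408; Mg = 0.15408, O = 0.15408.
FeO (M=71.844): mol = 0.87704; Fe = 0.87704, O = 0.87704.
SiO2 (M=60.083): mol = 0.51246; Si = 0.51246, O = 1.02492.
ΣO = 2.05604; factor = 4/ΣO = 1.94549.
Fe apfu = 0.87704 × 1.94549 = 1.706.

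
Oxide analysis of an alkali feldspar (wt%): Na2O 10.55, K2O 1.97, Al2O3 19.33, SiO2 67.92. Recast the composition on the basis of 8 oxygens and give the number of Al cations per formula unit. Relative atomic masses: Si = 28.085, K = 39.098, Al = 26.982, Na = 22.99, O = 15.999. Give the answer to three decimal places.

Na2O (M=61.979): mol = 0.17022; Na = 0.34044, O = 0.17022.
K2O (M=94.195): mol = 0.02091; K = 0.04182, O = 0.02091.
Al2O3 (M=101.961): mol = 0.18958; Al = 0.37916, O = 0.56874.
SiO2 (M=60.083): mol = 1.13044; Si = 1.13044, O = 2.26088.
ΣO = 3.02075; factor = 8/ΣO = 2.64835.
Al apfu = 0.37916 × 2.64835 = 1.004.

1.004 Al apfu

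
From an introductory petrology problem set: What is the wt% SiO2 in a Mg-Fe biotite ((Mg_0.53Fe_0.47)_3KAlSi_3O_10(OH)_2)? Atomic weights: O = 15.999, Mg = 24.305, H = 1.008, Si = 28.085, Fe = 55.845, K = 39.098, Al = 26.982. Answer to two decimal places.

39.04 wt%

M((Mg_0.53Fe_0.47)_3KAlSi_3O_10(OH)_2) = 461.725 g/mol; M(SiO2) = 60.083 g/mol.
Moles SiO2 per formula unit = 3 Si ÷ 1 = 3.0000.
SiO2 fraction = (3.0000 × 60.083) / 461.725 = 180.249/461.725 = 0.3904.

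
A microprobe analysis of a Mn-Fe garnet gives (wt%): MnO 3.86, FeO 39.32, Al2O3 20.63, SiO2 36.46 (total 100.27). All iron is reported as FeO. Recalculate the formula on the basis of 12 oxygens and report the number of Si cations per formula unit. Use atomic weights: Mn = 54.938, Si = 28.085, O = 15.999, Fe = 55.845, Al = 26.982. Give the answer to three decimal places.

3.006 Si apfu

3.86 wt% MnO ÷ 70.937 g/mol = 0.05441 mol, giving 0.05441 Mn and 0.05441 O.
39.32 wt% FeO ÷ 71.844 g/mol = 0.54730 mol, giving 0.54730 Fe and 0.54730 O.
20.63 wt% Al2O3 ÷ 101.961 g/mol = 0.20233 mol, giving 0.40466 Al and 0.60699 O.
36.46 wt% SiO2 ÷ 60.083 g/mol = 0.60683 mol, giving 0.60683 Si and 1.21366 O.
Oxygen sums to 2.42236; scaling by 12/2.42236 = 4.95385 puts the formula on 12 O.
Si: 0.60683 × 4.95385 = 3.006 atoms per formula unit.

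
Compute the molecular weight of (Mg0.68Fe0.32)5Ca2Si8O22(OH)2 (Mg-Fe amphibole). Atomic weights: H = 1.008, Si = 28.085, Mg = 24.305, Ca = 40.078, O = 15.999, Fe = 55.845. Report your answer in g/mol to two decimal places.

862.82 g/mol

Mg: 3.40 × 24.305 = 82.6370
Fe: 1.60 × 55.845 = 89.3520
Ca: 2 × 40.078 = 80.1560
Si: 8 × 28.085 = 224.6800
O: 24 × 15.999 = 383.9760
H: 2 × 1.008 = 2.0160
Summing the contributions gives the formula mass.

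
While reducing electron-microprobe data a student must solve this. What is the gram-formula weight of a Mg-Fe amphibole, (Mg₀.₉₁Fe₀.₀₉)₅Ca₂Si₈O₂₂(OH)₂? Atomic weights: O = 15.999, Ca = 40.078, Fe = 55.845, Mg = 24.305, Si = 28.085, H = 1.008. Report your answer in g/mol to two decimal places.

826.55 g/mol

M = 4.55(24.305) + 0.45(55.845) + 2(40.078) + 8(28.085) + 24(15.999) + 2(1.008)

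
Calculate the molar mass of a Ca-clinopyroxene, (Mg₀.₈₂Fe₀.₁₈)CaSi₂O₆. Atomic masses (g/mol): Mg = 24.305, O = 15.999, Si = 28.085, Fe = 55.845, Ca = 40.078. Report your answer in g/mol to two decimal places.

222.22 g/mol

M = 0.82×24.305 + 0.18×55.845 + 1×40.078 + 2×28.085 + 6×15.999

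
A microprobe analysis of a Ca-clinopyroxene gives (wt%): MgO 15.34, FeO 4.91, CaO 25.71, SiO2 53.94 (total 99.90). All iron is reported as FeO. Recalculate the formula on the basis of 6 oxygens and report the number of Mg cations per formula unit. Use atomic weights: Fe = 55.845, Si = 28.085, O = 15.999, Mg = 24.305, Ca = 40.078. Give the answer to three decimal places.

MgO (M=40.304): mol = 0.38061; Mg = 0.38061, O = 0.38061.
FeO (M=71.844): mol = 0.06834; Fe = 0.06834, O = 0.06834.
CaO (M=56.077): mol = 0.45848; Ca = 0.45848, O = 0.45848.
SiO2 (M=60.083): mol = 0.89776; Si = 0.89776, O = 1.79552.
ΣO = 2.70295; factor = 6/ΣO = 2.21980.
Mg apfu = 0.38061 × 2.21980 = 0.845.

0.845 Mg apfu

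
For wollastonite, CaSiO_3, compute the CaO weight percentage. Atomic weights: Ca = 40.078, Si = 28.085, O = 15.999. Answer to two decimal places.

48.28 wt%

Molar mass of CaSiO_3 = 1×40.078 + 1×28.085 + 3×15.999 = 116.160 g/mol.
Each formula unit contains 1 Ca, equivalent to 1/1 = 1.0000 mol CaO.
M(CaO) = 1×40.078 + 1×15.999 = 56.077 g/mol.
Mass of CaO per formula unit = 1.0000 × 56.077 = 56.077 g.
CaO wt% = 56.077 / 116.160 × 100 = 48.28%.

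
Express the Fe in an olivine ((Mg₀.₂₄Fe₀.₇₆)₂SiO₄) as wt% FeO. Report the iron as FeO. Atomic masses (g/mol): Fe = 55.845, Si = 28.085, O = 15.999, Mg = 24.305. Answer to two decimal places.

Molar mass of (Mg₀.₂₄Fe₀.₇₆)₂SiO₄ = 0.48×24.305 + 1.52×55.845 + 1×28.085 + 4×15.999 = 188.632 g/mol.
Each formula unit contains 1.52 Fe, equivalent to 1.52/1 = 1.5200 mol FeO.
M(FeO) = 1×55.845 + 1×15.999 = 71.844 g/mol.
Mass of FeO per formula unit = 1.5200 × 71.844 = 109.203 g.
FeO wt% = 109.203 / 188.632 × 100 = 57.89%.

57.89 wt%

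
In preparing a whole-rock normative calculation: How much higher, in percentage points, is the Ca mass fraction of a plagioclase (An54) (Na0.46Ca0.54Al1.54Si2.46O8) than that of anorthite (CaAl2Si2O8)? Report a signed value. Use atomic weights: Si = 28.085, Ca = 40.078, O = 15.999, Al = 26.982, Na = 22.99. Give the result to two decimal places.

First mineral: 21.642 g Ca in 270.851 g formula = 7.99 wt% Ca.
Second mineral: 40.078 g Ca in 278.204 g formula = 14.41 wt% Ca.
7.99% − 14.41% gives a difference of -6.42 percentage points.

-6.42 percentage points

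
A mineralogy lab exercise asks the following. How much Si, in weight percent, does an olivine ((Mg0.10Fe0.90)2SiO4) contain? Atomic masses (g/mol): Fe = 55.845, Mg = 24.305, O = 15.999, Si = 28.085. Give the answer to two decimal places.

Formula mass = 0.20×24.305 + 1.80×55.845 + 1×28.085 + 4×15.999 = 197.463 g/mol, of which 28.085 g is Si.
So Si makes up 28.085/197.463 = 0.1422 of the mass, i.e. 14.22%.

14.22 weight percent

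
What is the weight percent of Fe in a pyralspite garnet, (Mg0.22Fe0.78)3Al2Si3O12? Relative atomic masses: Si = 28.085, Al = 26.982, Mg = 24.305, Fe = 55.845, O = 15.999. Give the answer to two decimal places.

27.40 wt%

Molar mass of (Mg0.22Fe0.78)3Al2Si3O12: 0.66×24.305 + 2.34×55.845 + 2×26.982 + 3×28.085 + 12×15.999 = 476.926 g/mol.
Mass of Fe per formula unit: 2.34 × 55.845 = 130.677 g.
Weight fraction Fe = 130.677 / 476.926 = 0.2740.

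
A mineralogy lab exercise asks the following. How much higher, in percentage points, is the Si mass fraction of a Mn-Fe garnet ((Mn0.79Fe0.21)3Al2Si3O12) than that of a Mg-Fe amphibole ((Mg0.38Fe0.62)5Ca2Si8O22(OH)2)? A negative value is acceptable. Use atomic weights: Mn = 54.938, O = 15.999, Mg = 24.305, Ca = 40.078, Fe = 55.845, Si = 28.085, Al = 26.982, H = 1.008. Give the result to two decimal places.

First mineral: 84.255 g Si in 495.592 g formula = 17.00 wt% Si.
Second mineral: 224.680 g Si in 910.127 g formula = 24.69 wt% Si.
17.00% − 24.69% gives a difference of -7.69 percentage points.

-7.69 percentage points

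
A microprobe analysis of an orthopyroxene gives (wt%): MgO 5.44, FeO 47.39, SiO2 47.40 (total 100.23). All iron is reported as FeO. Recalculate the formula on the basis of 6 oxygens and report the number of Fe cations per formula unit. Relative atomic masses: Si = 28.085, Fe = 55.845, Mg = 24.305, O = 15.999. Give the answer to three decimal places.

1.668 Fe apfu

5.44 wt% MgO ÷ 40.304 g/mol = 0.13497 mol, giving 0.13497 Mg and 0.13497 O.
47.39 wt% FeO ÷ 71.844 g/mol = 0.65962 mol, giving 0.65962 Fe and 0.65962 O.
47.40 wt% SiO2 ÷ 60.083 g/mol = 0.78891 mol, giving 0.78891 Si and 1.57782 O.
Oxygen sums to 2.37241; scaling by 6/2.37241 = 2.52907 puts the formula on 6 O.
Fe: 0.65962 × 2.52907 = 1.668 atoms per formula unit.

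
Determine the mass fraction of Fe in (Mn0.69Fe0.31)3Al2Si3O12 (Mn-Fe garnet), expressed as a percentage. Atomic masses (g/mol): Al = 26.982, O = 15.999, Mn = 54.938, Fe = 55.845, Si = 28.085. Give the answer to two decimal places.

10.47 wt%

M((Mn0.69Fe0.31)3Al2Si3O12) = 495.865 g/mol.
Fe contributes 0.93 × 55.845 = 51.936 g per mole.
51.936/495.865 = 0.1047 → 10.47%.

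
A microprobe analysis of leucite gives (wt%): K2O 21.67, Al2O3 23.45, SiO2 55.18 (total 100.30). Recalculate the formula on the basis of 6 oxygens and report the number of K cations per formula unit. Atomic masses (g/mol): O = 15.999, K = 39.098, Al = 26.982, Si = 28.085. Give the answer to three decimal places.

K2O: 21.67/94.195 = 0.23005 mol → 0.46010 mol K, 0.23005 mol O.
Al2O3: 23.45/101.961 = 0.22999 mol → 0.45998 mol Al, 0.68997 mol O.
SiO2: 55.18/60.083 = 0.91840 mol → 0.91840 mol Si, 1.83680 mol O.
Total oxygen = 2.75682 mol. Normalization factor = 6/2.75682 = 2.17642.
K per 6 O = 0.46010 × 2.17642 = 1.001.

1.001 K apfu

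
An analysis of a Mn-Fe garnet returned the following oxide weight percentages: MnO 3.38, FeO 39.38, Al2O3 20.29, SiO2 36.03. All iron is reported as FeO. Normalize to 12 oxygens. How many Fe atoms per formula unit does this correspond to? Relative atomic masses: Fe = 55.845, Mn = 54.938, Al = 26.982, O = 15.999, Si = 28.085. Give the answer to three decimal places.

2.750 Fe apfu

MnO: 3.38/70.937 = 0.04765 mol → 0.04765 mol Mn, 0.04765 mol O.
FeO: 39.38/71.844 = 0.54813 mol → 0.54813 mol Fe, 0.54813 mol O.
Al2O3: 20.29/101.961 = 0.19900 mol → 0.39800 mol Al, 0.59700 mol O.
SiO2: 36.03/60.083 = 0.59967 mol → 0.59967 mol Si, 1.19934 mol O.
Total oxygen = 2.39212 mol. Normalization factor = 12/2.39212 = 5.01647.
Fe per 12 O = 0.54813 × 5.01647 = 2.750.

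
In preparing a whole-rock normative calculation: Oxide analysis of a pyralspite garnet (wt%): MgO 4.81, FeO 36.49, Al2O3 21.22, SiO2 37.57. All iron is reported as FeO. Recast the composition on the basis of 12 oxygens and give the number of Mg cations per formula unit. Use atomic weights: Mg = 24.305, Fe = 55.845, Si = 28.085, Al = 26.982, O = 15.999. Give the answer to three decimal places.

4.81 wt% MgO ÷ 40.304 g/mol = 0.11934 mol, giving 0.11934 Mg and 0.11934 O.
36.49 wt% FeO ÷ 71.844 g/mol = 0.50791 mol, giving 0.50791 Fe and 0.50791 O.
21.22 wt% Al2O3 ÷ 101.961 g/mol = 0.20812 mol, giving 0.41624 Al and 0.62436 O.
37.57 wt% SiO2 ÷ 60.083 g/mol = 0.62530 mol, giving 0.62530 Si and 1.25060 O.
Oxygen sums to 2.50221; scaling by 12/2.50221 = 4.79576 puts the formula on 12 O.
Mg: 0.11934 × 4.79576 = 0.572 atoms per formula unit.

0.572 Mg apfu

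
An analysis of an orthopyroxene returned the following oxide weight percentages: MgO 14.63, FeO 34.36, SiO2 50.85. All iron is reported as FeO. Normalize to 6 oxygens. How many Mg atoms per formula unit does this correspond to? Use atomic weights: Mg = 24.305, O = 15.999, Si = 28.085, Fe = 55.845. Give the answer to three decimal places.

0.860 Mg apfu

MgO: 14.63/40.304 = 0.36299 mol → 0.36299 mol Mg, 0.36299 mol O.
FeO: 34.36/71.844 = 0.47826 mol → 0.47826 mol Fe, 0.47826 mol O.
SiO2: 50.85/60.083 = 0.84633 mol → 0.84633 mol Si, 1.69266 mol O.
Total oxygen = 2.53391 mol. Normalization factor = 6/2.53391 = 2.36788.
Mg per 6 O = 0.36299 × 2.36788 = 0.860.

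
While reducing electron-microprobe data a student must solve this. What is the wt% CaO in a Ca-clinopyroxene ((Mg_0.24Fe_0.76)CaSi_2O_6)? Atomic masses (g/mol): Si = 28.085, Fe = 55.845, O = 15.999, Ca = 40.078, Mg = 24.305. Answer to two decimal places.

Formula mass = 240.517 g/mol.
1 Ca → 1.0000 mol CaO per formula unit; M(CaO) = 56.077, so CaO mass = 56.077 g.
56.077/240.517 × 100 = 23.32 wt%.

23.32 wt%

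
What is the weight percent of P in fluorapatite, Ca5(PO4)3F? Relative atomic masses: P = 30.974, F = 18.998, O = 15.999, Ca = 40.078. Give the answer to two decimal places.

18.43 weight percent

M(Ca5(PO4)3F) = 504.298 g/mol.
P contributes 3 × 30.974 = 92.922 g per mole.
92.922/504.298 = 0.1843 → 18.43%.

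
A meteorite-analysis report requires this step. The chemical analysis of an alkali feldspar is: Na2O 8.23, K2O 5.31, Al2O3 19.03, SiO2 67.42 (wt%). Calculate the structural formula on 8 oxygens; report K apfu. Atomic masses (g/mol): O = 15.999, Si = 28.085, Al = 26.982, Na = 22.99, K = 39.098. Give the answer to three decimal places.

0.301 K apfu

Na2O (M=61.979): mol = 0.13279; Na = 0.26558, O = 0.13279.
K2O (M=94.195): mol = 0.05637; K = 0.11274, O = 0.05637.
Al2O3 (M=101.961): mol = 0.18664; Al = 0.37328, O = 0.55992.
SiO2 (M=60.083): mol = 1.12211; Si = 1.12211, O = 2.24422.
ΣO = 2.99330; factor = 8/ΣO = 2.67264.
K apfu = 0.11274 × 2.67264 = 0.301.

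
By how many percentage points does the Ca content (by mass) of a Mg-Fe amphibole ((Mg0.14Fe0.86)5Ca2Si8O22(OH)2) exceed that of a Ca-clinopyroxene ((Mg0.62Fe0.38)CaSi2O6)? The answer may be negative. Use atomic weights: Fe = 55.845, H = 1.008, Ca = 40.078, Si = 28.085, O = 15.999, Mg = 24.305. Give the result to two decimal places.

M((Mg0.14Fe0.86)5Ca2Si8O22(OH)2) = 947.975 g/mol, so wt% Ca = 80.156/947.975 × 100 = 8.46%.
M((Mg0.62Fe0.38)CaSi2O6) = 228.532 g/mol, so wt% Ca = 40.078/228.532 × 100 = 17.54%.
8.46 − 17.54 = -9.08 pp.

-9.08 percentage points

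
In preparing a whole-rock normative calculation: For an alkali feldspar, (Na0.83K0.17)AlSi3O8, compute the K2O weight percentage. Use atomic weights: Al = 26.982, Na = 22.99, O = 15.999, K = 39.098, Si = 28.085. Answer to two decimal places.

3.02 wt%

Molar mass of (Na0.83K0.17)AlSi3O8 = 0.83·22.99 + 0.17·39.098 + 1·26.982 + 3·28.085 + 8·15.999 = 264.957 g/mol.
Each formula unit contains 0.17 K, equivalent to 0.17/2 = 0.0850 mol K2O.
M(K2O) = 2×39.098 + 1×15.999 = 94.195 g/mol.
Mass of K2O per formula unit = 0.0850 × 94.195 = 8.007 g.
K2O wt% = 8.007 / 264.957 × 100 = 3.02%.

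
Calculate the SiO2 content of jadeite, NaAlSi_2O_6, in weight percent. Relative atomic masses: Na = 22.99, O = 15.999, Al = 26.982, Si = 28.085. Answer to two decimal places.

59.45 wt%

Formula mass = 202.136 g/mol.
2 Si → 2.0000 mol SiO2 per formula unit; M(SiO2) = 60.083, so SiO2 mass = 120.166 g.
120.166/202.136 × 100 = 59.45 wt%.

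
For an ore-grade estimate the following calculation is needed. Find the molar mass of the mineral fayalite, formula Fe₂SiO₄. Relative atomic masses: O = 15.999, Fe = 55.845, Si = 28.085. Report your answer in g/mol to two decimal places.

The formula mass is the sum 2·55.845 + 1·28.085 + 4·15.999.

203.77 g/mol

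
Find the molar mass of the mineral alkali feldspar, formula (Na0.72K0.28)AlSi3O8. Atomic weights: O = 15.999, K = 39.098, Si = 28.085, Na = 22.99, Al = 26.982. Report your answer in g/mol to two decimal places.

The formula mass is the sum 0.72·22.99 + 0.28·39.098 + 1·26.982 + 3·28.085 + 8·15.999.

266.73 g/mol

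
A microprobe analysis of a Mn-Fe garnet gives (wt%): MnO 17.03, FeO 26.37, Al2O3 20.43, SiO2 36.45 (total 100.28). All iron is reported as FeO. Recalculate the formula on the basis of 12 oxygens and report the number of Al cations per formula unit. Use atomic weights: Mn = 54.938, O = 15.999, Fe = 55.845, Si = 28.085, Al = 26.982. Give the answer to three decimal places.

MnO (M=70.937): mol = 0.24007; Mn = 0.24007, O = 0.24007.
FeO (M=71.844): mol = 0.36705; Fe = 0.36705, O = 0.36705.
Al2O3 (M=101.961): mol = 0.20037; Al = 0.40074, O = 0.60111.
SiO2 (M=60.083): mol = 0.60666; Si = 0.60666, O = 1.21332.
ΣO = 2.42155; factor = 12/ΣO = 4.95550.
Al apfu = 0.40074 × 4.95550 = 1.986.

1.986 Al apfu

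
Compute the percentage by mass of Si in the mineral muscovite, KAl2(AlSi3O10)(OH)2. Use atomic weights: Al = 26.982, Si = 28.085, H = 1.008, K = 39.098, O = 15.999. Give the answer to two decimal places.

21.15 mass %

M(KAl2(AlSi3O10)(OH)2) = 398.303 g/mol.
Si contributes 3 × 28.085 = 84.255 g per mole.
84.255/398.303 = 0.2115 → 21.15%.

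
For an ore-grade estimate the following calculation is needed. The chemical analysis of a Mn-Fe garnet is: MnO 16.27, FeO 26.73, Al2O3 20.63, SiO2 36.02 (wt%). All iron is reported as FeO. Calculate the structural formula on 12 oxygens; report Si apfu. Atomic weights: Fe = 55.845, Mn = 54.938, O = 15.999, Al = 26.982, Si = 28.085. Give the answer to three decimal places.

2.988 Si apfu

MnO (M=70.937): mol = 0.22936; Mn = 0.22936, O = 0.22936.
FeO (M=71.844): mol = 0.37206; Fe = 0.37206, O = 0.37206.
Al2O3 (M=101.961): mol = 0.20233; Al = 0.40466, O = 0.60699.
SiO2 (M=60.083): mol = 0.59950; Si = 0.59950, O = 1.19900.
ΣO = 2.40741; factor = 12/ΣO = 4.98461.
Si apfu = 0.59950 × 4.98461 = 2.988.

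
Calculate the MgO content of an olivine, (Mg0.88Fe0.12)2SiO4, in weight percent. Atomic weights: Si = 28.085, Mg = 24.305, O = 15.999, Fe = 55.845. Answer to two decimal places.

Molar mass of (Mg0.88Fe0.12)2SiO4 = 1.76×24.305 + 0.24×55.845 + 1×28.085 + 4×15.999 = 148.261 g/mol.
Each formula unit contains 1.76 Mg, equivalent to 1.76/1 = 1.7600 mol MgO.
M(MgO) = 1×24.305 + 1×15.999 = 40.304 g/mol.
Mass of MgO per formula unit = 1.7600 × 40.304 = 70.935 g.
MgO wt% = 70.935 / 148.261 × 100 = 47.84%.

47.84 wt%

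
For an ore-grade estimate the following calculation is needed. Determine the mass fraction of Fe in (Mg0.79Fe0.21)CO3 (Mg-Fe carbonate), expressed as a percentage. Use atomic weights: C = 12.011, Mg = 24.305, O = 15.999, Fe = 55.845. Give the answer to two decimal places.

12.90 weight percent

Molar mass of (Mg0.79Fe0.21)CO3: 0.79×24.305 + 0.21×55.845 + 1×12.011 + 3×15.999 = 90.936 g/mol.
Mass of Fe per formula unit: 0.21 × 55.845 = 11.727 g.
Weight fraction Fe = 11.727 / 90.936 = 0.1290.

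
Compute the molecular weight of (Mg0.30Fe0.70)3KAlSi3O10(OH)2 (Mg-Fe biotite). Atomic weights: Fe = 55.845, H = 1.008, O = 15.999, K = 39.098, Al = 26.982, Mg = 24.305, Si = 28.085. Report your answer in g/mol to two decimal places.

483.49 g/mol

The formula mass is the sum 0.90×24.305 + 2.10×55.845 + 1×39.098 + 1×26.982 + 3×28.085 + 12×15.999 + 2×1.008.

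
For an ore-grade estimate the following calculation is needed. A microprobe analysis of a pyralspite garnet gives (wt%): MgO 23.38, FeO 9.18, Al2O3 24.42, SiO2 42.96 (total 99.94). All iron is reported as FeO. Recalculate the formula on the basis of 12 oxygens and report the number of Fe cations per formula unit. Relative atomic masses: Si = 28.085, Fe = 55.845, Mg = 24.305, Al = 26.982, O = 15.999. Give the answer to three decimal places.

0.537 Fe apfu

MgO (M=40.304): mol = 0.58009; Mg = 0.58009, O = 0.58009.
FeO (M=71.844): mol = 0.12778; Fe = 0.12778, O = 0.12778.
Al2O3 (M=101.961): mol = 0.23950; Al = 0.47900, O = 0.71850.
SiO2 (M=60.083): mol = 0.71501; Si = 0.71501, O = 1.43002.
ΣO = 2.85639; factor = 12/ΣO = 4.20111.
Fe apfu = 0.12778 × 4.20111 = 0.537.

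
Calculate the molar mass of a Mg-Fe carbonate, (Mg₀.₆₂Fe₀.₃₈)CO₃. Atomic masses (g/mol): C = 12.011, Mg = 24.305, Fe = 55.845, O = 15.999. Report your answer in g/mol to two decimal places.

96.30 g/mol

M = 0.62×24.305 + 0.38×55.845 + 1×12.011 + 3×15.999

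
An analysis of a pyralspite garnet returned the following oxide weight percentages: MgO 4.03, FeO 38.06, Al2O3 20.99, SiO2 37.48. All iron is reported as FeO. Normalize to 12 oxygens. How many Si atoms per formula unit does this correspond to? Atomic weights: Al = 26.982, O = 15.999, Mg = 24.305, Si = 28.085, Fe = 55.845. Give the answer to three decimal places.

4.03 wt% MgO ÷ 40.304 g/mol = 0.09999 mol, giving 0.09999 Mg and 0.09999 O.
38.06 wt% FeO ÷ 71.844 g/mol = 0.52976 mol, giving 0.52976 Fe and 0.52976 O.
20.99 wt% Al2O3 ÷ 101.961 g/mol = 0.20586 mol, giving 0.41172 Al and 0.61758 O.
37.48 wt% SiO2 ÷ 60.083 g/mol = 0.62380 mol, giving 0.62380 Si and 1.24760 O.
Oxygen sums to 2.49493; scaling by 12/2.49493 = 4.80975 puts the formula on 12 O.
Si: 0.62380 × 4.80975 = 3.000 atoms per formula unit.

3.000 Si apfu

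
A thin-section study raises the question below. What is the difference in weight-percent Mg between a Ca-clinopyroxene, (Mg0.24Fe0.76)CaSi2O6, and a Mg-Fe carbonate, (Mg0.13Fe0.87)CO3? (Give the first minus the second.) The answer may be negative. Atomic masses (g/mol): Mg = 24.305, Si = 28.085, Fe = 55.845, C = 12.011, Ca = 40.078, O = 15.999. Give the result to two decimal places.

First mineral: 5.833 g Mg in 240.517 g formula = 2.43 wt% Mg.
Second mineral: 3.160 g Mg in 111.753 g formula = 2.83 wt% Mg.
2.43% − 2.83% gives a difference of -0.40 percentage points.

-0.40 percentage points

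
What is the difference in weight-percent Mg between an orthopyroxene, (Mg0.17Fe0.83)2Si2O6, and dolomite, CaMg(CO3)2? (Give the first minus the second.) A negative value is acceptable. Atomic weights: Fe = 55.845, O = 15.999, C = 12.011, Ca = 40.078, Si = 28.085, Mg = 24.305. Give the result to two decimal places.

-9.92 percentage points

M((Mg0.17Fe0.83)2Si2O6) = 253.130 g/mol, so wt% Mg = 8.264/253.130 × 100 = 3.26%.
M(CaMg(CO3)2) = 184.399 g/mol, so wt% Mg = 24.305/184.399 × 100 = 13.18%.
3.26 − 13.18 = -9.92 pp.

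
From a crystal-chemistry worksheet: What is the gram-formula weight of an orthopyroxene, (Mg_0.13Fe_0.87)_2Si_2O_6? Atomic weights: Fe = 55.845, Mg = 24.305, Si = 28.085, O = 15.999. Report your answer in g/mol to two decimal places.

Mg: 0.26 × 24.305 = 6.3193
Fe: 1.74 × 55.845 = 97.1703
Si: 2 × 28.085 = 56.1700
O: 6 × 15.999 = 95.9940
Summing the contributions gives the formula mass.

255.65 g/mol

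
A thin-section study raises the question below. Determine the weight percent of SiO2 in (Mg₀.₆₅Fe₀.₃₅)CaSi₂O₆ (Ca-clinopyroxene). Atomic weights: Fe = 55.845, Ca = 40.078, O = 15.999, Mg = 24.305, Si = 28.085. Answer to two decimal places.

M((Mg₀.₆₅Fe₀.₃₅)CaSi₂O₆) = 227.586 g/mol; M(SiO2) = 60.083 g/mol.
Moles SiO2 per formula unit = 2 Si ÷ 1 = 2.0000.
SiO2 fraction = (2.0000 × 60.083) / 227.586 = 120.166/227.586 = 0.5280.

52.80 wt%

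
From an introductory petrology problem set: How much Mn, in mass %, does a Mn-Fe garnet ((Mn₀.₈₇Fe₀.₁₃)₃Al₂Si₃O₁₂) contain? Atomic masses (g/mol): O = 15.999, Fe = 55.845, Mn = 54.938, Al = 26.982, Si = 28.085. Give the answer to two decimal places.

Molar mass of (Mn₀.₈₇Fe₀.₁₃)₃Al₂Si₃O₁₂: 2.61×54.938 + 0.39×55.845 + 2×26.982 + 3×28.085 + 12×15.999 = 495.375 g/mol.
Mass of Mn per formula unit: 2.61 × 54.938 = 143.388 g.
Weight fraction Mn = 143.388 / 495.375 = 0.2895.

28.95 mass %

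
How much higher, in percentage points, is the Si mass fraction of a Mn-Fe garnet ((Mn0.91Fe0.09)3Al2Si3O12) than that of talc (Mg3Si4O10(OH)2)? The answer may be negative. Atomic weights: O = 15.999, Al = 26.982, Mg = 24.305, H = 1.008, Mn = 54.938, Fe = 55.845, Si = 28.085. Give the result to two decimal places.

First mineral: 84.255 g Si in 495.266 g formula = 17.01 wt% Si.
Second mineral: 112.340 g Si in 379.259 g formula = 29.62 wt% Si.
17.01% − 29.62% gives a difference of -12.61 percentage points.

-12.61 percentage points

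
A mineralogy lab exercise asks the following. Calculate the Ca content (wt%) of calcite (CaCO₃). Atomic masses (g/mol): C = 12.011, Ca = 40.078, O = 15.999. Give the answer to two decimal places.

M(CaCO₃) = 100.086 g/mol.
Ca contributes 1 × 40.078 = 40.078 g per mole.
40.078/100.086 = 0.4004 → 40.04%.

40.04 wt%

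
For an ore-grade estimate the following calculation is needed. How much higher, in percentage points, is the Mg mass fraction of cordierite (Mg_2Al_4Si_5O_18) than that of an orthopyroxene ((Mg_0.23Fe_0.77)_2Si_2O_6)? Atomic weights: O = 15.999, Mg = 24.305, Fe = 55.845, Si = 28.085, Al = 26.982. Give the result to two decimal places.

First mineral: 48.610 g Mg in 584.945 g formula = 8.31 wt% Mg.
Second mineral: 11.180 g Mg in 249.346 g formula = 4.48 wt% Mg.
8.31% − 4.48% gives a difference of 3.83 percentage points.

3.83 percentage points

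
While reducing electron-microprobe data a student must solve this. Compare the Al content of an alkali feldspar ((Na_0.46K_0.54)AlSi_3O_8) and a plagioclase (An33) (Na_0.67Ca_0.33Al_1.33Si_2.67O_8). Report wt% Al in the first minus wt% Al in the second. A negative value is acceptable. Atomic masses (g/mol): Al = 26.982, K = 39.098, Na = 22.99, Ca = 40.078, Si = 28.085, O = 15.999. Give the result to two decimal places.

-3.46 percentage points

First mineral: 26.982 g Al in 270.917 g formula = 9.96 wt% Al.
Second mineral: 35.886 g Al in 267.494 g formula = 13.42 wt% Al.
9.96% − 13.42% gives a difference of -3.46 percentage points.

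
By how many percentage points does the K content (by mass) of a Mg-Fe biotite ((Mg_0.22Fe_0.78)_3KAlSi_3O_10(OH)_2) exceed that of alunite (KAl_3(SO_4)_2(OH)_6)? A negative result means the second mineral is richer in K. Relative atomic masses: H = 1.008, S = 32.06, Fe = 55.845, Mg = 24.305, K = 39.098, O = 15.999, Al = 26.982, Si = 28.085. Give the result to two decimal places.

K in (Mg_0.22Fe_0.78)_3KAlSi_3O_10(OH)_2: molar mass 491.058 g/mol; 1×39.098 = 39.098 g → 7.96 wt%.
K in KAl_3(SO_4)_2(OH)_6: molar mass 414.198 g/mol; 1×39.098 = 39.098 g → 9.44 wt%.
Difference = 7.96 − 9.44 = -1.48 percentage points.

-1.48 percentage points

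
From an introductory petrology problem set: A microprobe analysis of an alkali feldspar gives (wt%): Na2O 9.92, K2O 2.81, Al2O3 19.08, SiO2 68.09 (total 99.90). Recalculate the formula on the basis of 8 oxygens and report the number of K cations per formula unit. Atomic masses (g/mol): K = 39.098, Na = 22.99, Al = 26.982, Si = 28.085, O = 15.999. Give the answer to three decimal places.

9.92 wt% Na2O ÷ 61.979 g/mol = 0.16005 mol, giving 0.32010 Na and 0.16005 O.
2.81 wt% K2O ÷ 94.195 g/mol = 0.02983 mol, giving 0.05966 K and 0.02983 O.
19.08 wt% Al2O3 ÷ 101.961 g/mol = 0.18713 mol, giving 0.37426 Al and 0.56139 O.
68.09 wt% SiO2 ÷ 60.083 g/mol = 1.13327 mol, giving 1.13327 Si and 2.26654 O.
Oxygen sums to 3.01781; scaling by 8/3.01781 = 2.65093 puts the formula on 8 O.
K: 0.05966 × 2.65093 = 0.158 atoms per formula unit.

0.158 K apfu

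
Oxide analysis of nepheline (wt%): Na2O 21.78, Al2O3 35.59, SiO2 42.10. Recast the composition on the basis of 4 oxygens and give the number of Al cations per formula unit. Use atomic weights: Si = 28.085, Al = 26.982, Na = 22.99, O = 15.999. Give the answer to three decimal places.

Na2O: 21.78/61.979 = 0.35141 mol → 0.70282 mol Na, 0.35141 mol O.
Al2O3: 35.59/101.961 = 0.34906 mol → 0.69812 mol Al, 1.04718 mol O.
SiO2: 42.10/60.083 = 0.70070 mol → 0.70070 mol Si, 1.40140 mol O.
Total oxygen = 2.79999 mol. Normalization factor = 4/2.79999 = 1.42858.
Al per 4 O = 0.69812 × 1.42858 = 0.997.

0.997 Al apfu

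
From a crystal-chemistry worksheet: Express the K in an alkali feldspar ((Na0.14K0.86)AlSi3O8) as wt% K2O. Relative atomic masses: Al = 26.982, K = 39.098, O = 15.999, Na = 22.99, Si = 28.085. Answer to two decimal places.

Molar mass of (Na0.14K0.86)AlSi3O8 = 0.14·22.99 + 0.86·39.098 + 1·26.982 + 3·28.085 + 8·15.999 = 276.072 g/mol.
Each formula unit contains 0.86 K, equivalent to 0.86/2 = 0.4300 mol K2O.
M(K2O) = 2×39.098 + 1×15.999 = 94.195 g/mol.
Mass of K2O per formula unit = 0.4300 × 94.195 = 40.504 g.
K2O wt% = 40.504 / 276.072 × 100 = 14.67%.

14.67 wt%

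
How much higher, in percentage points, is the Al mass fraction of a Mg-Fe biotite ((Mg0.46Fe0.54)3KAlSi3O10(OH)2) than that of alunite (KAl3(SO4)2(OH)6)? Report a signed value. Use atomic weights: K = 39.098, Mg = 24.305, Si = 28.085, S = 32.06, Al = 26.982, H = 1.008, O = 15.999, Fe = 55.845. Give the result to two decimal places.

-13.78 percentage points

First mineral: 26.982 g Al in 468.349 g formula = 5.76 wt% Al.
Second mineral: 80.946 g Al in 414.198 g formula = 19.54 wt% Al.
5.76% − 19.54% gives a difference of -13.78 percentage points.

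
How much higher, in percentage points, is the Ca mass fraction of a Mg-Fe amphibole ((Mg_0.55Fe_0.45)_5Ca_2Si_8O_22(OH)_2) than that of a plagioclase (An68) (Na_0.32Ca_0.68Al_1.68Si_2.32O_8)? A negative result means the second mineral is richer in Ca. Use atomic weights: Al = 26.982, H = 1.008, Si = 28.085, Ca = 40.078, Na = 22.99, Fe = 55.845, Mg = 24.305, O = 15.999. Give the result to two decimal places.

Ca in (Mg_0.55Fe_0.45)_5Ca_2Si_8O_22(OH)_2: molar mass 883.318 g/mol; 2×40.078 = 80.156 g → 9.07 wt%.
Ca in Na_0.32Ca_0.68Al_1.68Si_2.32O_8: molar mass 273.089 g/mol; 0.68×40.078 = 27.253 g → 9.98 wt%.
Difference = 9.07 − 9.98 = -0.91 percentage points.

-0.91 percentage points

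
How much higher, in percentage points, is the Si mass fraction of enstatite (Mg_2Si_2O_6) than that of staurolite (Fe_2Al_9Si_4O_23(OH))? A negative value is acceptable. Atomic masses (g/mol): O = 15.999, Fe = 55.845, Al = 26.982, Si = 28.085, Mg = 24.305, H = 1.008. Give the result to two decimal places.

First mineral: 56.170 g Si in 200.774 g formula = 27.98 wt% Si.
Second mineral: 112.340 g Si in 851.852 g formula = 13.19 wt% Si.
27.98% − 13.19% gives a difference of 14.79 percentage points.

14.79 percentage points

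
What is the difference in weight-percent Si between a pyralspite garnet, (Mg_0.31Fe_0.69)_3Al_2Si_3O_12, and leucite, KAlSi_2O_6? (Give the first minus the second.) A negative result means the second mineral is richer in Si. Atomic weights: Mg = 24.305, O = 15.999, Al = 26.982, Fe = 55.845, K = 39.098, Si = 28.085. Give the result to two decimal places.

-7.75 percentage points

Si in (Mg_0.31Fe_0.69)_3Al_2Si_3O_12: molar mass 468.410 g/mol; 3×28.085 = 84.255 g → 17.99 wt%.
Si in KAlSi_2O_6: molar mass 218.244 g/mol; 2×28.085 = 56.170 g → 25.74 wt%.
Difference = 17.99 − 25.74 = -7.75 percentage points.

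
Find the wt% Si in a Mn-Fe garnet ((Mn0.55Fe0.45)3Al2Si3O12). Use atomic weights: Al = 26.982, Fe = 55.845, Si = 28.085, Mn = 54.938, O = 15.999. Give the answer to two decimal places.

Molar mass of (Mn0.55Fe0.45)3Al2Si3O12: 1.65·54.938 + 1.35·55.845 + 2·26.982 + 3·28.085 + 12·15.999 = 496.245 g/mol.
Mass of Si per formula unit: 3 × 28.085 = 84.255 g.
Weight fraction Si = 84.255 / 496.245 = 0.1698.

16.98 mass %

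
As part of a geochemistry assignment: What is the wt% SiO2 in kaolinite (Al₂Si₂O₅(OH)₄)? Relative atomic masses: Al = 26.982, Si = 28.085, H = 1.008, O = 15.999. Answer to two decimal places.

Molar mass of Al₂Si₂O₅(OH)₄ = 2*26.982 + 2*28.085 + 9*15.999 + 4*1.008 = 258.157 g/mol.
Each formula unit contains 2 Si, equivalent to 2/1 = 2.0000 mol SiO2.
M(SiO2) = 1×28.085 + 2×15.999 = 60.083 g/mol.
Mass of SiO2 per formula unit = 2.0000 × 60.083 = 120.166 g.
SiO2 wt% = 120.166 / 258.157 × 100 = 46.55%.

46.55 wt%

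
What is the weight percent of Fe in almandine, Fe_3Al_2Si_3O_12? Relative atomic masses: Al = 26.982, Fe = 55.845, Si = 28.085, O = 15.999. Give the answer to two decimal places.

33.66 mass %

Molar mass of Fe_3Al_2Si_3O_12: 3*55.845 + 2*26.982 + 3*28.085 + 12*15.999 = 497.742 g/mol.
Mass of Fe per formula unit: 3 × 55.845 = 167.535 g.
Weight fraction Fe = 167.535 / 497.742 = 0.3366.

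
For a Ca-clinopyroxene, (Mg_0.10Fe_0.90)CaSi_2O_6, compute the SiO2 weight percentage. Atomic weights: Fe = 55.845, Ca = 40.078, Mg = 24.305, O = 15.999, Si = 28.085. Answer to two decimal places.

49.06 wt%

Formula mass = 244.933 g/mol.
2 Si → 2.0000 mol SiO2 per formula unit; M(SiO2) = 60.083, so SiO2 mass = 120.166 g.
120.166/244.933 × 100 = 49.06 wt%.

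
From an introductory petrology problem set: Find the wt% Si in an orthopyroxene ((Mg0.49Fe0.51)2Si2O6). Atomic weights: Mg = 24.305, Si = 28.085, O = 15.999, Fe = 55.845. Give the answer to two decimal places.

24.11 wt%

M((Mg0.49Fe0.51)2Si2O6) = 232.945 g/mol.
Si contributes 2 × 28.085 = 56.170 g per mole.
56.170/232.945 = 0.2411 → 24.11%.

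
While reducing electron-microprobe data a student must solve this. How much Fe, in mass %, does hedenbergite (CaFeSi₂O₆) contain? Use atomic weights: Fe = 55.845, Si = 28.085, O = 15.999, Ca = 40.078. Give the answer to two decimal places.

Formula mass = 1·40.078 + 1·55.845 + 2·28.085 + 6·15.999 = 248.087 g/mol, of which 55.845 g is Fe.
So Fe makes up 55.845/248.087 = 0.2251 of the mass, i.e. 22.51%.

22.51 mass %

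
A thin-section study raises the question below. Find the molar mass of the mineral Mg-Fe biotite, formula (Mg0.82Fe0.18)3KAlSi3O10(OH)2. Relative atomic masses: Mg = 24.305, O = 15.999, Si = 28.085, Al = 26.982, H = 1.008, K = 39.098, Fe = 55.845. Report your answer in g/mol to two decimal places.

The formula mass is the sum 2.46(24.305) + 0.54(55.845) + 1(39.098) + 1(26.982) + 3(28.085) + 12(15.999) + 2(1.008).

434.29 g/mol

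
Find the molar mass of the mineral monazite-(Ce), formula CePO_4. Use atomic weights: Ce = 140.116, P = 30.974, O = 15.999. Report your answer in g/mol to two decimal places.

235.09 g/mol

The formula mass is the sum 1·140.116 + 1·30.974 + 4·15.999.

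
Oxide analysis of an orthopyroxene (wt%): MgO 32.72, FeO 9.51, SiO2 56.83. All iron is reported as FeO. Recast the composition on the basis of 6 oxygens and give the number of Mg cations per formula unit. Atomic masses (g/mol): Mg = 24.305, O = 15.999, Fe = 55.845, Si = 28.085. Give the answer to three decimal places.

MgO (M=40.304): mol = 0.81183; Mg = 0.81183, O = 0.81183.
FeO (M=71.844): mol = 0.13237; Fe = 0.13237, O = 0.13237.
SiO2 (M=60.083): mol = 0.94586; Si = 0.94586, O = 1.89172.
ΣO = 2.83592; factor = 6/ΣO = 2.11572.
Mg apfu = 0.81183 × 2.11572 = 1.718.

1.718 Mg apfu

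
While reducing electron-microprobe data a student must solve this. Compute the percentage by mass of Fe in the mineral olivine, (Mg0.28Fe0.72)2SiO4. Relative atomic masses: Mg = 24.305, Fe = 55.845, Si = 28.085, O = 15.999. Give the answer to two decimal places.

Formula mass = 0.56·24.305 + 1.44·55.845 + 1·28.085 + 4·15.999 = 186.109 g/mol, of which 80.417 g is Fe.
So Fe makes up 80.417/186.109 = 0.4321 of the mass, i.e. 43.21%.

43.21 mass %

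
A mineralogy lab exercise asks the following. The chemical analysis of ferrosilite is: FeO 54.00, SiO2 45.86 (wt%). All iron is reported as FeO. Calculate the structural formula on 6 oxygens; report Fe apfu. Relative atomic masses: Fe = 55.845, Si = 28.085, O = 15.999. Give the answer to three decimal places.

1.980 Fe apfu

FeO: 54.00/71.844 = 0.75163 mol → 0.75163 mol Fe, 0.75163 mol O.
SiO2: 45.86/60.083 = 0.76328 mol → 0.76328 mol Si, 1.52656 mol O.
Total oxygen = 2.27819 mol. Normalization factor = 6/2.27819 = 2.63367.
Fe per 6 O = 0.75163 × 2.63367 = 1.980.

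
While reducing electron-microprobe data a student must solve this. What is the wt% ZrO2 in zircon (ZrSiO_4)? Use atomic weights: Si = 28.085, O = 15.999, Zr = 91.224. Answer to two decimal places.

Molar mass of ZrSiO_4 = 1*91.224 + 1*28.085 + 4*15.999 = 183.305 g/mol.
Each formula unit contains 1 Zr, equivalent to 1/1 = 1.0000 mol ZrO2.
M(ZrO2) = 1×91.224 + 2×15.999 = 123.222 g/mol.
Mass of ZrO2 per formula unit = 1.0000 × 123.222 = 123.222 g.
ZrO2 wt% = 123.222 / 183.305 × 100 = 67.22%.

67.22 wt%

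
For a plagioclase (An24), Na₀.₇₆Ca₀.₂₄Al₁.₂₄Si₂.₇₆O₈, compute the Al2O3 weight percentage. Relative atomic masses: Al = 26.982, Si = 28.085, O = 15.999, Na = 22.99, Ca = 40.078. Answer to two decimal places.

23.76 wt%

Molar mass of Na₀.₇₆Ca₀.₂₄Al₁.₂₄Si₂.₇₆O₈ = 0.76×22.99 + 0.24×40.078 + 1.24×26.982 + 2.76×28.085 + 8×15.999 = 266.055 g/mol.
Each formula unit contains 1.24 Al, equivalent to 1.24/2 = 0.6200 mol Al2O3.
M(Al2O3) = 2×26.982 + 3×15.999 = 101.961 g/mol.
Mass of Al2O3 per formula unit = 0.6200 × 101.961 = 63.216 g.
Al2O3 wt% = 63.216 / 266.055 × 100 = 23.76%.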